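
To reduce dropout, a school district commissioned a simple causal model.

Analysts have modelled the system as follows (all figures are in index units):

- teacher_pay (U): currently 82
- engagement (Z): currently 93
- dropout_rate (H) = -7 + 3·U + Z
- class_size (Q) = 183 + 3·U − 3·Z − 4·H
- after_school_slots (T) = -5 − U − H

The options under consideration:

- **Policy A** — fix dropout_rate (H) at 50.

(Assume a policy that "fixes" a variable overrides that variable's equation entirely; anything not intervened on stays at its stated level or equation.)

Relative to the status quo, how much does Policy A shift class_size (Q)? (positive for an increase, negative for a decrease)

1128

Baseline:
  U = 82
  Z = 93
  H = -7 + 3·82 + 93 = 332
  Q = 183 + 3·82 − 3·93 − 4·332 = -1178
Policy A (H := 50):
  U = 82
  Z = 93
  H = 50
  Q = 183 + 3·82 − 3·93 − 4·50 = -50
Change in Q: -50 − (-1178) = 1128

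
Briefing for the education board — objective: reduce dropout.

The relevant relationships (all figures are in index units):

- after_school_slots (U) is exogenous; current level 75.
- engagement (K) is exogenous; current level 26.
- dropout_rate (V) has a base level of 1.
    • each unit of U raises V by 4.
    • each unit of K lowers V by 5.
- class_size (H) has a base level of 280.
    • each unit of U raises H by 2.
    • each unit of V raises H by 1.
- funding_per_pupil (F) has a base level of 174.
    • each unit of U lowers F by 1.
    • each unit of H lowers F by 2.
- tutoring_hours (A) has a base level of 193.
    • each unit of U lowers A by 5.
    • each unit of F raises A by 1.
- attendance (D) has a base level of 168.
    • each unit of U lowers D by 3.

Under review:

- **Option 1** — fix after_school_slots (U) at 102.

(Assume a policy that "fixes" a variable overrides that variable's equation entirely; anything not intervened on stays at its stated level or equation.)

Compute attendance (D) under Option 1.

Option 1 (U := 102):
  U = 102
  D = 168 − 3·102 = -138

-138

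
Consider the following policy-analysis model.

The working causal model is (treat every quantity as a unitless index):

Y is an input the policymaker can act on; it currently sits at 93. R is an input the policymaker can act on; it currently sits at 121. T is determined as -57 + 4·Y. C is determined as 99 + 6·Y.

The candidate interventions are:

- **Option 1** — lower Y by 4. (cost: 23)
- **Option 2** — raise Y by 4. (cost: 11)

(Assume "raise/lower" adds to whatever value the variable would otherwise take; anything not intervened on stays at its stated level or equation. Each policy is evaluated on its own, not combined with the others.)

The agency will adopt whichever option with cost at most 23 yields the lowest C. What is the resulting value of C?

Option 1 (Y − 4):
  Y = 93 − 4 = 89
  C = 99 + 6·89 = 633
Option 2 (Y + 4):
  Y = 93 + 4 = 97
  C = 99 + 6·97 = 681
Comparing — Option 1: C=633, Option 2: C=681. Lowest is 633 (Option 1).

633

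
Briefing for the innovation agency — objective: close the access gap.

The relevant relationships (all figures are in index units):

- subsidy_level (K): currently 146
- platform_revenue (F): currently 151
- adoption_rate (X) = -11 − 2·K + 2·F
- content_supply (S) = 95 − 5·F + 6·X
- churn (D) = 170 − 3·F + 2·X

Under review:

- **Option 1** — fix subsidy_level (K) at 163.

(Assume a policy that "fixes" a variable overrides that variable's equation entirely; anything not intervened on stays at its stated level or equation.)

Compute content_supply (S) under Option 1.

-870

Option 1 (K := 163):
  K = 163
  F = 151
  X = -11 − 2·163 + 2·151 = -35
  S = 95 − 5·151 + 6·(-35) = -870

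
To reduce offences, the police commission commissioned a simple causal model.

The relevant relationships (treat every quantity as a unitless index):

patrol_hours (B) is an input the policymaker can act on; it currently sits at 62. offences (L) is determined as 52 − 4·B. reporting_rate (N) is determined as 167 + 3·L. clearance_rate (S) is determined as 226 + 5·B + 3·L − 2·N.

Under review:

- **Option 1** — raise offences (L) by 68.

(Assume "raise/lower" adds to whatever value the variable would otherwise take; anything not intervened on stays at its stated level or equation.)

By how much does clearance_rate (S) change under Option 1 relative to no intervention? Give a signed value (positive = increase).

-204

Baseline:
  B = 62
  L = 52 − 4·62 = -196
  N = 167 + 3·(-196) = -421
  S = 226 + 5·62 + 3·(-196) − 2·(-421) = 790
Option 1 (L + 68):
  B = 62
  L = 52 − 4·62 (+68 from intervention) = -128
  N = 167 + 3·(-128) = -217
  S = 226 + 5·62 + 3·(-128) − 2·(-217) = 586
Change in S: 586 − 790 = -204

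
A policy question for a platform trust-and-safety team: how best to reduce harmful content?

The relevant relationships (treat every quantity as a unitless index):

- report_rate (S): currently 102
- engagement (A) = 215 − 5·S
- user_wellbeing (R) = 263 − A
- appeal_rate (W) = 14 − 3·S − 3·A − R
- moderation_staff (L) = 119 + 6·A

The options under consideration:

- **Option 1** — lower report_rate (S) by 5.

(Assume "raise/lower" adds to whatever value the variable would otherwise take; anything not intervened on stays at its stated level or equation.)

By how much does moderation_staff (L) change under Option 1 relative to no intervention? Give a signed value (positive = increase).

150

Baseline:
  S = 102
  A = 215 − 5·102 = -295
  L = 119 + 6·(-295) = -1651
Option 1 (S − 5):
  S = 102 − 5 = 97
  A = 215 − 5·97 = -270
  L = 119 + 6·(-270) = -1501
Change in L: -1501 − (-1651) = 150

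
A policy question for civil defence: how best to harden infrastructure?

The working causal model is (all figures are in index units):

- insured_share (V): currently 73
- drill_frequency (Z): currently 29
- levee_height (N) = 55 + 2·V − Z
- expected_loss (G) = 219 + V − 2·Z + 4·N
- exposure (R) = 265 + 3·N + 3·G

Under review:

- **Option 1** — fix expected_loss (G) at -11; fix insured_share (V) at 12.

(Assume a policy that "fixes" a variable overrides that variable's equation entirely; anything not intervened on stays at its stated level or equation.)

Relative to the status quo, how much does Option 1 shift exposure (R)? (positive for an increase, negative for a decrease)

Baseline:
  V = 73
  Z = 29
  N = 55 + 2·73 − 29 = 172
  G = 219 + 73 − 2·29 + 4·172 = 922
  R = 265 + 3·172 + 3·922 = 3547
Option 1 (G := -11, V := 12):
  V = 12
  Z = 29
  N = 55 + 2·12 − 29 = 50
  G = -11
  R = 265 + 3·50 + 3·(-11) = 382
Change in R: 382 − 3547 = -3165

-3165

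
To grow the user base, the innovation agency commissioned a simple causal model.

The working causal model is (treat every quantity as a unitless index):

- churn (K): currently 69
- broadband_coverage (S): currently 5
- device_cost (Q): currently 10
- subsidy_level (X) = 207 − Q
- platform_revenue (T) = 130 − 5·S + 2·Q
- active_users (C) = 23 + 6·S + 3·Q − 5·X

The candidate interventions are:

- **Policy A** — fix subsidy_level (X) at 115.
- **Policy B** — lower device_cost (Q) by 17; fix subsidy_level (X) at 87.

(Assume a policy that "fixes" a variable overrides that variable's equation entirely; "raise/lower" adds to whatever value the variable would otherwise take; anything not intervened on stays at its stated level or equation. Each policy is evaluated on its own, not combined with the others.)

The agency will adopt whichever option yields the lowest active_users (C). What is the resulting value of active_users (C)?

-492

Policy A (X := 115):
  S = 5
  Q = 10
  X = 115
  C = 23 + 6·5 + 3·10 − 5·115 = -492
Policy B (Q − 17, X := 87):
  S = 5
  Q = 10 − 17 = -7
  X = 87
  C = 23 + 6·5 + 3·(-7) − 5·87 = -403
Comparing — Policy A: C=-492, Policy B: C=-403. Lowest is -492 (Policy A).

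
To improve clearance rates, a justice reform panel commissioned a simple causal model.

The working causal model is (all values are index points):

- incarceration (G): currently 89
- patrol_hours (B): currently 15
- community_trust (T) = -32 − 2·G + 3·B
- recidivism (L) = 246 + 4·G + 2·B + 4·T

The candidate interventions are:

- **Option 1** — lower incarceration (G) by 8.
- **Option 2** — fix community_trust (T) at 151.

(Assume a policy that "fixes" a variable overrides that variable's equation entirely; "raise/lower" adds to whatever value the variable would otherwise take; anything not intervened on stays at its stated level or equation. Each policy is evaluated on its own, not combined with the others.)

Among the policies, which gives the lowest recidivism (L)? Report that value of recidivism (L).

Option 1 (G − 8):
  G = 89 − 8 = 81
  B = 15
  T = -32 − 2·81 + 3·15 = -149
  L = 246 + 4·81 + 2·15 + 4·(-149) = 4
Option 2 (T := 151):
  G = 89
  B = 15
  T = 151
  L = 246 + 4·89 + 2·15 + 4·151 = 1236
Comparing — Option 1: L=4, Option 2: L=1236. Lowest is 4 (Option 1).

4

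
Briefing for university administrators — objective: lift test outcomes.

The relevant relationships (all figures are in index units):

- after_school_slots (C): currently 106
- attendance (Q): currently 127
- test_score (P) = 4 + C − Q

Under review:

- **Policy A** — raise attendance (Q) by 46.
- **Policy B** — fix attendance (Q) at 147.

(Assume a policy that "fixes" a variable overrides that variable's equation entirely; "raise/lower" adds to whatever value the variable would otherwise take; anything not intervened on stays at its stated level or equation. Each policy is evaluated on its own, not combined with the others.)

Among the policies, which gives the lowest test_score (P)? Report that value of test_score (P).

-63

Policy A (Q + 46):
  C = 106
  Q = 127 + 46 = 173
  P = 4 + 106 − 173 = -63
Policy B (Q := 147):
  C = 106
  Q = 147
  P = 4 + 106 − 147 = -37
Comparing — Policy A: P=-63, Policy B: P=-37. Lowest is -63 (Policy A).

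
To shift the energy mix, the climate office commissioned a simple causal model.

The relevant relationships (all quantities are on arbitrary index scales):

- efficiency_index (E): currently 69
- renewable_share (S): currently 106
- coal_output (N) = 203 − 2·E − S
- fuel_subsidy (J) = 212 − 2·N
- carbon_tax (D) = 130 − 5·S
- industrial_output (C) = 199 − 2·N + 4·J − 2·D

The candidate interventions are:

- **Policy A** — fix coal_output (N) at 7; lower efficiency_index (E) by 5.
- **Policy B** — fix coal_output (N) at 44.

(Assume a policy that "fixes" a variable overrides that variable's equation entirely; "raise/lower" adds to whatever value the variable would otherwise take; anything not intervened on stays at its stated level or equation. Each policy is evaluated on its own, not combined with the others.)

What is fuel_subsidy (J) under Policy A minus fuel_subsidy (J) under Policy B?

74

Policy A (N := 7, E − 5):
  E = 69 − 5 = 64
  S = 106
  N = 7
  J = 212 − 2·7 = 198
Policy B (N := 44):
  E = 69
  S = 106
  N = 44
  J = 212 − 2·44 = 124
J: 198 − 124 = 74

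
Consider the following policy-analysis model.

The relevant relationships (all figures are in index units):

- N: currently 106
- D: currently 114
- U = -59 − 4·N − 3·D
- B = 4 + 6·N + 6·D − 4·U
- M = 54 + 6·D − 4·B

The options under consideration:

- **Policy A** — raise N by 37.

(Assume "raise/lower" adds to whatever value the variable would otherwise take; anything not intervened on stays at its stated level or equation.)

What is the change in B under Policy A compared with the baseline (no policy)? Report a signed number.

814

Baseline:
  N = 106
  D = 114
  U = -59 − 4·106 − 3·114 = -825
  B = 4 + 6·106 + 6·114 − 4·(-825) = 4624
Policy A (N + 37):
  N = 106 + 37 = 143
  D = 114
  U = -59 − 4·143 − 3·114 = -973
  B = 4 + 6·143 + 6·114 − 4·(-973) = 5438
Change in B: 5438 − 4624 = 814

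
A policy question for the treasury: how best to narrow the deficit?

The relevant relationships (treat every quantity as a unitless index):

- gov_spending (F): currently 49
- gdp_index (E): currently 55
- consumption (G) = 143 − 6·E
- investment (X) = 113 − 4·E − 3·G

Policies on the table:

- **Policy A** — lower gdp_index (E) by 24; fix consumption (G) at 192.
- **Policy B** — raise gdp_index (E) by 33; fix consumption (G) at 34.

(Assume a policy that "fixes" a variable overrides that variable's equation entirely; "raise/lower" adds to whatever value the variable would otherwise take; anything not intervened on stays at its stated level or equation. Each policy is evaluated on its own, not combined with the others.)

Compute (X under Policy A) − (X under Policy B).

-246

Policy A (E − 24, G := 192):
  E = 55 − 24 = 31
  G = 192
  X = 113 − 4·31 − 3·192 = -587
Policy B (E + 33, G := 34):
  E = 55 + 33 = 88
  G = 34
  X = 113 − 4·88 − 3·34 = -341
X: -587 − (-341) = -246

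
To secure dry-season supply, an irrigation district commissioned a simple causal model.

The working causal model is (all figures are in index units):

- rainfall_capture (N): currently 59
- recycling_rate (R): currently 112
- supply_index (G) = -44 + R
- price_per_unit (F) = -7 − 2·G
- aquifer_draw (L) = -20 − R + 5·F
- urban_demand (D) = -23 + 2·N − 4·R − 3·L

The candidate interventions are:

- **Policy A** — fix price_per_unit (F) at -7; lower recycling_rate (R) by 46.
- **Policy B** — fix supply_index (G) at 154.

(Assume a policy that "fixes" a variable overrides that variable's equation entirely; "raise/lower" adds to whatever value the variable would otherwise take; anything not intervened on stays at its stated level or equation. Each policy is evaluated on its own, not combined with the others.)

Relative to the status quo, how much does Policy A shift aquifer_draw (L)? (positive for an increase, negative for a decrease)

Baseline:
  R = 112
  G = -44 + 112 = 68
  F = -7 − 2·68 = -143
  L = -20 − 112 + 5·(-143) = -847
Policy A (F := -7, R − 46):
  R = 112 − 46 = 66
  G = -44 + 66 = 22
  F = -7
  L = -20 − 66 + 5·(-7) = -121
Change in L: -121 − (-847) = 726

726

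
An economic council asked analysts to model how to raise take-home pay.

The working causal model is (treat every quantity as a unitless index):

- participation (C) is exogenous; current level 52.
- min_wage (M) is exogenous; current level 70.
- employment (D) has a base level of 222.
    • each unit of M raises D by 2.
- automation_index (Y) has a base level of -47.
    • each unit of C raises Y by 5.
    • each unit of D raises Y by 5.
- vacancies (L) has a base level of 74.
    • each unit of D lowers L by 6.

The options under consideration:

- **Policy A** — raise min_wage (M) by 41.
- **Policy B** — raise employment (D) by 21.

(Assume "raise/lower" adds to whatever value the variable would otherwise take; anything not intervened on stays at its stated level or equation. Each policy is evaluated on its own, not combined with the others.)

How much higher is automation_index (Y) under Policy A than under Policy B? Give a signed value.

305

Policy A (M + 41):
  C = 52
  M = 70 + 41 = 111
  D = 222 + 2·111 = 444
  Y = -47 + 5·52 + 5·444 = 2433
Policy B (D + 21):
  C = 52
  M = 70
  D = 222 + 2·70 (+21 from intervention) = 383
  Y = -47 + 5·52 + 5·383 = 2128
Y: 2433 − 2128 = 305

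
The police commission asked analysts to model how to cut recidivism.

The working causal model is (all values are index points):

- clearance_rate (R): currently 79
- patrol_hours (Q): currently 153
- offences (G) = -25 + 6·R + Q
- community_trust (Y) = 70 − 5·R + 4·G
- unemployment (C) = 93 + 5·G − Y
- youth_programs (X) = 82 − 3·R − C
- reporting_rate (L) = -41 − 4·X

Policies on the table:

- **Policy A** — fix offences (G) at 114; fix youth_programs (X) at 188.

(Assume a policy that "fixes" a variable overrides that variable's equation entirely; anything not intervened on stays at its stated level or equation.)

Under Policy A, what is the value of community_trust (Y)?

Policy A (G := 114, X := 188):
  R = 79
  Q = 153
  G = 114
  Y = 70 − 5·79 + 4·114 = 131

131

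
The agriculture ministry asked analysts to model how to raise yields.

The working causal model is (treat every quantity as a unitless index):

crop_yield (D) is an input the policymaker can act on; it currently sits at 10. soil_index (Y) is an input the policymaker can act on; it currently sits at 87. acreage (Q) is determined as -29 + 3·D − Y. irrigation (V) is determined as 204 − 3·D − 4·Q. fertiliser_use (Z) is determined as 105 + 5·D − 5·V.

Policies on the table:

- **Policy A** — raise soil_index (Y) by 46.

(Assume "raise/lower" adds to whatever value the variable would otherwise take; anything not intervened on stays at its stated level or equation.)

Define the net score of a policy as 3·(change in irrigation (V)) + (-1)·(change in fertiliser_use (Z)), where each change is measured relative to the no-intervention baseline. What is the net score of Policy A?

1472

Baseline:
  D = 10
  Y = 87
  Q = -29 + 3·10 − 87 = -86
  V = 204 − 3·10 − 4·(-86) = 518
  Z = 105 + 5·10 − 5·518 = -2435
Policy A (Y + 46):
  D = 10
  Y = 87 + 46 = 133
  Q = -29 + 3·10 − 133 = -132
  V = 204 − 3·10 − 4·(-132) = 702
  Z = 105 + 5·10 − 5·702 = -3355
ΔV = 702 − 518 = 184; ΔZ = -3355 − (-2435) = -920
Score = 3·184 + (-1)·(-920) = 1472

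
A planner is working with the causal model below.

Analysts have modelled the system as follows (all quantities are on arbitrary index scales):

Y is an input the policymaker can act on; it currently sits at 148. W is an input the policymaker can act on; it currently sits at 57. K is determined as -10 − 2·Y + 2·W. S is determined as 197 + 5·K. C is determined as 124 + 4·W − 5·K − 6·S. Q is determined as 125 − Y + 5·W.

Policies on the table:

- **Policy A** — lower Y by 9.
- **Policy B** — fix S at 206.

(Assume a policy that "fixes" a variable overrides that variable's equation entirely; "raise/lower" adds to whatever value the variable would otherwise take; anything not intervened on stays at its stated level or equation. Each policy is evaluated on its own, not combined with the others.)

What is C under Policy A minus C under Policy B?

5184

Policy A (Y − 9):
  Y = 148 − 9 = 139
  W = 57
  K = -10 − 2·139 + 2·57 = -174
  S = 197 + 5·(-174) = -673
  C = 124 + 4·57 − 5·(-174) − 6·(-673) = 5260
Policy B (S := 206):
  Y = 148
  W = 57
  K = -10 − 2·148 + 2·57 = -192
  S = 206
  C = 124 + 4·57 − 5·(-192) − 6·206 = 76
C: 5260 − 76 = 5184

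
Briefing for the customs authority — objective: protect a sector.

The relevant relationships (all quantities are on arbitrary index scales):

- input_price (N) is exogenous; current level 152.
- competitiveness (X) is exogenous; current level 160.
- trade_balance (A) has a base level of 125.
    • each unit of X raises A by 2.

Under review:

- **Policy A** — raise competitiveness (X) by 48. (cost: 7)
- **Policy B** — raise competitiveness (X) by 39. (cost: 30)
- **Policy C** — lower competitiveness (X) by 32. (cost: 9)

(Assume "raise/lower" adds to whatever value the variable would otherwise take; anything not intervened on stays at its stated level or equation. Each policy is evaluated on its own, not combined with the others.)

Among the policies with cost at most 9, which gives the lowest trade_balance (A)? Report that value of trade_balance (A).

381

Policy A (X + 48):
  X = 160 + 48 = 208
  A = 125 + 2·208 = 541
Policy C (X − 32):
  X = 160 − 32 = 128
  A = 125 + 2·128 = 381
Comparing — Policy A: A=541, Policy C: A=381. Lowest is 381 (Policy C).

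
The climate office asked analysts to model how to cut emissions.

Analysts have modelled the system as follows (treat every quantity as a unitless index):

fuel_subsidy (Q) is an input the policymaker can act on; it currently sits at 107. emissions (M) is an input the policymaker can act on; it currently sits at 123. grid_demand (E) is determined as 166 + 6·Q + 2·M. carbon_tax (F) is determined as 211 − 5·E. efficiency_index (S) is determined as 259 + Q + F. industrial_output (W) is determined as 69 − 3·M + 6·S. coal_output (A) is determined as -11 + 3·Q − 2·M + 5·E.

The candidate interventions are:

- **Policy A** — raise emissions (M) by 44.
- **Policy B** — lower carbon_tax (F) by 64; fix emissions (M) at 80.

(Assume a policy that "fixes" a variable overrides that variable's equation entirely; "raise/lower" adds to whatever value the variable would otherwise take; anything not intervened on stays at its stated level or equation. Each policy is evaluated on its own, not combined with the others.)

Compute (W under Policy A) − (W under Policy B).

Policy A (M + 44):
  Q = 107
  M = 123 + 44 = 167
  E = 166 + 6·107 + 2·167 = 1142
  F = 211 − 5·1142 = -5499
  S = 259 + 107 + (-5499) = -5133
  W = 69 − 3·167 + 6·(-5133) = -31230
Policy B (F − 64, M := 80):
  Q = 107
  M = 80
  E = 166 + 6·107 + 2·80 = 968
  F = 211 − 5·968 (−64 from intervention) = -4693
  S = 259 + 107 + (-4693) = -4327
  W = 69 − 3·80 + 6·(-4327) = -26133
W: -31230 − (-26133) = -5097

-5097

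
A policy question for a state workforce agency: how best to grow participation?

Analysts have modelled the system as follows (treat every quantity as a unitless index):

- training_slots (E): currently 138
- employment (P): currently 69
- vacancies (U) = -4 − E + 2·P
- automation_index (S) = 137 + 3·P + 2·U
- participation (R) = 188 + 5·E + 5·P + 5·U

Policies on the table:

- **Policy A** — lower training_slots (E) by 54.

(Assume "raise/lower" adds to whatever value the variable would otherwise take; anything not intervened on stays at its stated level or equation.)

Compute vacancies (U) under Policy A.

Policy A (E − 54):
  E = 138 − 54 = 84
  P = 69
  U = -4 − 84 + 2·69 = 50

50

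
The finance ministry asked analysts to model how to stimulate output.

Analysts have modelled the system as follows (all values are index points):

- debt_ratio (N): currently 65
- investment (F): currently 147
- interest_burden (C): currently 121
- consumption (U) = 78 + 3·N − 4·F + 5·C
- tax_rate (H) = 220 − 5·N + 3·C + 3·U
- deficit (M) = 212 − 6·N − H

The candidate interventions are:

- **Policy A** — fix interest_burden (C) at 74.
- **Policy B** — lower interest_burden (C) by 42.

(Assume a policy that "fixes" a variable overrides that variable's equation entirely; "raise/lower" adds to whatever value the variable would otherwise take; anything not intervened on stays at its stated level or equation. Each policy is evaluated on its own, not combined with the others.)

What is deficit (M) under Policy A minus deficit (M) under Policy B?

Policy A (C := 74):
  N = 65
  F = 147
  C = 74
  U = 78 + 3·65 − 4·147 + 5·74 = 55
  H = 220 − 5·65 + 3·74 + 3·55 = 282
  M = 212 − 6·65 − 282 = -460
Policy B (C − 42):
  N = 65
  F = 147
  C = 121 − 42 = 79
  U = 78 + 3·65 − 4·147 + 5·79 = 80
  H = 220 − 5·65 + 3·79 + 3·80 = 372
  M = 212 − 6·65 − 372 = -550
M: -460 − (-550) = 90

90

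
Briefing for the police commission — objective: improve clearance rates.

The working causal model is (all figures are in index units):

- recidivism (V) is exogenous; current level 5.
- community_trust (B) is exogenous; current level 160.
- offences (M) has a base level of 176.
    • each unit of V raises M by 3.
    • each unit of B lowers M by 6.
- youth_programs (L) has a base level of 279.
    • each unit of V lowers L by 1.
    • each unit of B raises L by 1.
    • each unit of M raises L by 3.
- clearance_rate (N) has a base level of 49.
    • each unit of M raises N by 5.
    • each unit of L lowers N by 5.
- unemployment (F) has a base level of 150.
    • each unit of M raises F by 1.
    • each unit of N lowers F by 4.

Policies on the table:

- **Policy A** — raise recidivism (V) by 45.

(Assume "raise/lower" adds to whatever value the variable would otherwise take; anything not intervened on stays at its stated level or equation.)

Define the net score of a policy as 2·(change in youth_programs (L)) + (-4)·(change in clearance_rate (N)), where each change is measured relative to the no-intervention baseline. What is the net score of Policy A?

Baseline:
  V = 5
  B = 160
  M = 176 + 3·5 − 6·160 = -769
  L = 279 − 5 + 160 + 3·(-769) = -1873
  N = 49 + 5·(-769) − 5·(-1873) = 5569
Policy A (V + 45):
  V = 5 + 45 = 50
  B = 160
  M = 176 + 3·50 − 6·160 = -634
  L = 279 − 50 + 160 + 3·(-634) = -1513
  N = 49 + 5·(-634) − 5·(-1513) = 4444
ΔL = -1513 − (-1873) = 360; ΔN = 4444 − 5569 = -1125
Score = 2·360 + (-4)·(-1125) = 5220

5220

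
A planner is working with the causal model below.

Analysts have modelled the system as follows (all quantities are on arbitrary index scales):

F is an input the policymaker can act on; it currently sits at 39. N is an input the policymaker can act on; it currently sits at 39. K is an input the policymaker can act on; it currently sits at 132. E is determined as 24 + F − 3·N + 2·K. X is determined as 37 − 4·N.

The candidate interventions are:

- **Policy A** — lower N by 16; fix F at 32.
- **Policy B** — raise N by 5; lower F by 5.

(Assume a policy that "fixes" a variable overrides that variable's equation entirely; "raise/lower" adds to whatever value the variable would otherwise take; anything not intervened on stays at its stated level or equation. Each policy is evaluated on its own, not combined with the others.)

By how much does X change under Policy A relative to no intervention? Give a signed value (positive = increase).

64

Baseline:
  N = 39
  X = 37 − 4·39 = -119
Policy A (N − 16, F := 32):
  N = 39 − 16 = 23
  X = 37 − 4·23 = -55
Change in X: -55 − (-119) = 64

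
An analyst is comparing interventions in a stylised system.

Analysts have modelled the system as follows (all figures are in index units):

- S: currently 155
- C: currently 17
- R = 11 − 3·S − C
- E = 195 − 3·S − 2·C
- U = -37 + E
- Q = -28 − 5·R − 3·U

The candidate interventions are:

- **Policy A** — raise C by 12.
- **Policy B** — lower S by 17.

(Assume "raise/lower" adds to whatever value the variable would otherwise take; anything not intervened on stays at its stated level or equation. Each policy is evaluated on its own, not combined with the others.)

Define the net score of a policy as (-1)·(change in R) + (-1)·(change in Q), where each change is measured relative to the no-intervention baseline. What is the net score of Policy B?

Baseline:
  S = 155
  C = 17
  R = 11 − 3·155 − 17 = -471
  E = 195 − 3·155 − 2·17 = -304
  U = -37 + (-304) = -341
  Q = -28 − 5·(-471) − 3·(-341) = 3350
Policy B (S − 17):
  S = 155 − 17 = 138
  C = 17
  R = 11 − 3·138 − 17 = -420
  E = 195 − 3·138 − 2·17 = -253
  U = -37 + (-253) = -290
  Q = -28 − 5·(-420) − 3·(-290) = 2942
ΔR = -420 − (-471) = 51; ΔQ = 2942 − 3350 = -408
Score = (-1)·51 + (-1)·(-408) = 357

357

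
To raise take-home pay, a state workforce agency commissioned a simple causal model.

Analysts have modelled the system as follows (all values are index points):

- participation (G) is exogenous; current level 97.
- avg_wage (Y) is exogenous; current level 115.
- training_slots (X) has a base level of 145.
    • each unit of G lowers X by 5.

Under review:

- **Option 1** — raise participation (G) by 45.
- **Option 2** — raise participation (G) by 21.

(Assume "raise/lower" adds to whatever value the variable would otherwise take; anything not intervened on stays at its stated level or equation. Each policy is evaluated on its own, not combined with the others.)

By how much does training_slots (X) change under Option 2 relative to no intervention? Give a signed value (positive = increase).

-105

Baseline:
  G = 97
  X = 145 − 5·97 = -340
Option 2 (G + 21):
  G = 97 + 21 = 118
  X = 145 − 5·118 = -445
Change in X: -445 − (-340) = -105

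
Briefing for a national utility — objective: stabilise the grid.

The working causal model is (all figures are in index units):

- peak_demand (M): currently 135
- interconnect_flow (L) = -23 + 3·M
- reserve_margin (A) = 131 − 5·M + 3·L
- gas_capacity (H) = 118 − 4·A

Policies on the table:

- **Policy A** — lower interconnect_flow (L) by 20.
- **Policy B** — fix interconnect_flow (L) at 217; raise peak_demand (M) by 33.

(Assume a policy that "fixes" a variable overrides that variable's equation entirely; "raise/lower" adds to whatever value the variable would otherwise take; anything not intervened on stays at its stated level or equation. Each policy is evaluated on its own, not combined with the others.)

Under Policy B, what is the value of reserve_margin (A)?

Policy B (L := 217, M + 33):
  M = 135 + 33 = 168
  L = 217
  A = 131 − 5·168 + 3·217 = -58

-58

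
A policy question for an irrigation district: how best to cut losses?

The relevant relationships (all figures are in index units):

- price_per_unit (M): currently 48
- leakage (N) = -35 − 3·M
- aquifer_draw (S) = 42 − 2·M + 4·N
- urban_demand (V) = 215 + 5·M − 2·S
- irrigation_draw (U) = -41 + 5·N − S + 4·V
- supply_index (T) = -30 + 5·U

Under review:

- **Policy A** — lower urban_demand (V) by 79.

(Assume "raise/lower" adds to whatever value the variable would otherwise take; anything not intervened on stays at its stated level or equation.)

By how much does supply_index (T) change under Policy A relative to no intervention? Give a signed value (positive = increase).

Baseline:
  M = 48
  N = -35 − 3·48 = -179
  S = 42 − 2·48 + 4·(-179) = -770
  V = 215 + 5·48 − 2·(-770) = 1995
  U = -41 + 5·(-179) − (-770) + 4·1995 = 7814
  T = -30 + 5·7814 = 39040
Policy A (V − 79):
  M = 48
  N = -35 − 3·48 = -179
  S = 42 − 2·48 + 4·(-179) = -770
  V = 215 + 5·48 − 2·(-770) (−79 from intervention) = 1916
  U = -41 + 5·(-179) − (-770) + 4·1916 = 7498
  T = -30 + 5·7498 = 37460
Change in T: 37460 − 39040 = -1580

-1580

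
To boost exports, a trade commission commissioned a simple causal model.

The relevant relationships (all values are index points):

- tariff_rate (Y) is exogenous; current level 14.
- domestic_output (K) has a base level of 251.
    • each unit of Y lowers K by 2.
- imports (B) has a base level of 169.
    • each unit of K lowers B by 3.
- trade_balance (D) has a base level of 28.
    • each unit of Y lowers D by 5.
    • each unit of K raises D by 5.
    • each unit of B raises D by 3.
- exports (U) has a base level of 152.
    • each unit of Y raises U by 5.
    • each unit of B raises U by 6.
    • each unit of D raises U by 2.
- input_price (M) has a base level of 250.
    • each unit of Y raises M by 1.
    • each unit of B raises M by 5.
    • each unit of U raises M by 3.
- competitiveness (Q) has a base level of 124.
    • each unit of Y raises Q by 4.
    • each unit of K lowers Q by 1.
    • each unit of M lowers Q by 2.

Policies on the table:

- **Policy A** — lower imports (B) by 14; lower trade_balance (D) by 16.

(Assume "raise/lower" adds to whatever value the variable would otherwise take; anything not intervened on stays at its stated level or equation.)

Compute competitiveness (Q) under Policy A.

Policy A (B − 14, D − 16):
  Y = 14
  K = 251 − 2·14 = 223
  B = 169 − 3·223 (−14 from intervention) = -514
  D = 28 − 5·14 + 5·223 + 3·(-514) (−16 from intervention) = -485
  U = 152 + 5·14 + 6·(-514) + 2·(-485) = -3832
  M = 250 + 14 + 5·(-514) + 3·(-3832) = -13802
  Q = 124 + 4·14 − 223 − 2·(-13802) = 27561

27561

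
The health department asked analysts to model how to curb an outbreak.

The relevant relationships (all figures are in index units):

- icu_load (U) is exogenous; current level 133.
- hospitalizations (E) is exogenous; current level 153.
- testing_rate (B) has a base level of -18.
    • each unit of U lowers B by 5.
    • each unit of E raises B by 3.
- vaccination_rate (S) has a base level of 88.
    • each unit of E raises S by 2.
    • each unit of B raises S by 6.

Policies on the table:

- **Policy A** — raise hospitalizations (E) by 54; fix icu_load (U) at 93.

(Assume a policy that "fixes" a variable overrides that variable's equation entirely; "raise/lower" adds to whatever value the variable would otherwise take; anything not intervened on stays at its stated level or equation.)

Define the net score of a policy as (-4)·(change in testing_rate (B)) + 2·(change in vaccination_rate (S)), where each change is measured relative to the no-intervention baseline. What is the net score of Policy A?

Baseline:
  U = 133
  E = 153
  B = -18 − 5·133 + 3·153 = -224
  S = 88 + 2·153 + 6·(-224) = -950
Policy A (E + 54, U := 93):
  U = 93
  E = 153 + 54 = 207
  B = -18 − 5·93 + 3·207 = 138
  S = 88 + 2·207 + 6·138 = 1330
ΔB = 138 − (-224) = 362; ΔS = 1330 − (-950) = 2280
Score = (-4)·362 + 2·2280 = 3112

3112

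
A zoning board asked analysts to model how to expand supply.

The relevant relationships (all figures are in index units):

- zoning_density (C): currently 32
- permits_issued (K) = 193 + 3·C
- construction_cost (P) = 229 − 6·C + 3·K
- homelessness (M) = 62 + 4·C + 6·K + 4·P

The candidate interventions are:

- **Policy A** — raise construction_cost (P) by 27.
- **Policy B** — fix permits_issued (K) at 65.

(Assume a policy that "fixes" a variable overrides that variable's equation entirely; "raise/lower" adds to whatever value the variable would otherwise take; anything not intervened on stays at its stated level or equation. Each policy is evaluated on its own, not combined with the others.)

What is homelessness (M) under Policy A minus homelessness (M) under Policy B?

Policy A (P + 27):
  C = 32
  K = 193 + 3·32 = 289
  P = 229 − 6·32 + 3·289 (+27 from intervention) = 931
  M = 62 + 4·32 + 6·289 + 4·931 = 5648
Policy B (K := 65):
  C = 32
  K = 65
  P = 229 − 6·32 + 3·65 = 232
  M = 62 + 4·32 + 6·65 + 4·232 = 1508
M: 5648 − 1508 = 4140

4140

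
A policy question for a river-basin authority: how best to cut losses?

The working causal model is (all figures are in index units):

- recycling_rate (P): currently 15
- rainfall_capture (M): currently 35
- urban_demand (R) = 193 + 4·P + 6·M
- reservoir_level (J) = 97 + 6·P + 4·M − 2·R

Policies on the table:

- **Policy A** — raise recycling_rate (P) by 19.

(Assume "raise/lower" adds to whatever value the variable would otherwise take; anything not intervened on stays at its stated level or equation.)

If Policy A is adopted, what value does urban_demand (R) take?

Policy A (P + 19):
  P = 15 + 19 = 34
  M = 35
  R = 193 + 4·34 + 6·35 = 539

539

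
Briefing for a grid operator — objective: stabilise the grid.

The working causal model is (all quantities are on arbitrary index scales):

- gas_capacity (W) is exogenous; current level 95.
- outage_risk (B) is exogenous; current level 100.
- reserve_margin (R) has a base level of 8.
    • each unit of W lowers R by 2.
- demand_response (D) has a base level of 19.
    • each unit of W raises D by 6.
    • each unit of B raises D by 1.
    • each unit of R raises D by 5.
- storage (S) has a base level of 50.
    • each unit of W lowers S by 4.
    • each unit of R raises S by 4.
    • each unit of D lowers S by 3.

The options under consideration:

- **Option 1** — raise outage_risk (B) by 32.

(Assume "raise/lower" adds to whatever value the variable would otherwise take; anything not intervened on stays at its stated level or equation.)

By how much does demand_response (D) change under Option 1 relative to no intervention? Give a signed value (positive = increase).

32

Baseline:
  W = 95
  B = 100
  R = 8 − 2·95 = -182
  D = 19 + 6·95 + 100 + 5·(-182) = -221
Option 1 (B + 32):
  W = 95
  B = 100 + 32 = 132
  R = 8 − 2·95 = -182
  D = 19 + 6·95 + 132 + 5·(-182) = -189
Change in D: -189 − (-221) = 32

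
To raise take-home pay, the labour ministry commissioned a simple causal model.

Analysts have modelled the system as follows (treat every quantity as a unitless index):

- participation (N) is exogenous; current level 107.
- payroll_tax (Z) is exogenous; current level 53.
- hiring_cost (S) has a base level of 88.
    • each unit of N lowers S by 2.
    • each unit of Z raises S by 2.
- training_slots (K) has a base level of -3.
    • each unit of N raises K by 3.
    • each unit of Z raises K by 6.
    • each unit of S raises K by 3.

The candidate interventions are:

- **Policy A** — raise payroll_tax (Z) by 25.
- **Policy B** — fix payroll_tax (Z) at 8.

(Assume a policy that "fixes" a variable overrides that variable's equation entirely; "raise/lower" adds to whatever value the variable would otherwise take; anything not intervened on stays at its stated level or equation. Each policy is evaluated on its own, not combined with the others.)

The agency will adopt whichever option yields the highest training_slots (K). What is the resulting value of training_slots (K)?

Policy A (Z + 25):
  N = 107
  Z = 53 + 25 = 78
  S = 88 − 2·107 + 2·78 = 30
  K = -3 + 3·107 + 6·78 + 3·30 = 876
Policy B (Z := 8):
  N = 107
  Z = 8
  S = 88 − 2·107 + 2·8 = -110
  K = -3 + 3·107 + 6·8 + 3·(-110) = 36
Comparing — Policy A: K=876, Policy B: K=36. Highest is 876 (Policy A).

876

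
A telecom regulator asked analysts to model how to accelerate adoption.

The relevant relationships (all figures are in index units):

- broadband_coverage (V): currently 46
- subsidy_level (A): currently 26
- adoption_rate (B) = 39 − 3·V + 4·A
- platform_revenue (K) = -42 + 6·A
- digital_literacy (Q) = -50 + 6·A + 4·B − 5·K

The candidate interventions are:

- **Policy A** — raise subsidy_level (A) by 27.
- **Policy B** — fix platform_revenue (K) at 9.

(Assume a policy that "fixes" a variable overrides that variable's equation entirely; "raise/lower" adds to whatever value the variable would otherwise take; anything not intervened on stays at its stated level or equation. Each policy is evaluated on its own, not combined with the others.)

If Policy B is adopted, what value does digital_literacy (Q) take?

81

Policy B (K := 9):
  V = 46
  A = 26
  B = 39 − 3·46 + 4·26 = 5
  K = 9
  Q = -50 + 6·26 + 4·5 − 5·9 = 81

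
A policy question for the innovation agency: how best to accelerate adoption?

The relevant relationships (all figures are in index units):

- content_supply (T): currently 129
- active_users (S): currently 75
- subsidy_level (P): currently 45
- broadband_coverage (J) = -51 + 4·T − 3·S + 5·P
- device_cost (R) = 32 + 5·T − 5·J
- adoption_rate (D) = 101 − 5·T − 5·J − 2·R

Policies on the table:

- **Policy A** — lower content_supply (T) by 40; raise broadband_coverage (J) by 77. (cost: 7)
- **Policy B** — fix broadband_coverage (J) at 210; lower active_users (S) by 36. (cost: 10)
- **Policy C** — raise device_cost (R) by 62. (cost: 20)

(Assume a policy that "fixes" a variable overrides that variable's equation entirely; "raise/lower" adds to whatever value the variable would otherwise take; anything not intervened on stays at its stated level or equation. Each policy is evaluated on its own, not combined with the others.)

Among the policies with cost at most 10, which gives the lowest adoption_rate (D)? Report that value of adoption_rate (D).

-848

Policy A (T − 40, J + 77):
  T = 129 − 40 = 89
  S = 75
  P = 45
  J = -51 + 4·89 − 3·75 + 5·45 (+77 from intervention) = 382
  R = 32 + 5·89 − 5·382 = -1433
  D = 101 − 5·89 − 5·382 − 2·(-1433) = 612
Policy B (J := 210, S − 36):
  T = 129
  S = 75 − 36 = 39
  P = 45
  J = 210
  R = 32 + 5·129 − 5·210 = -373
  D = 101 − 5·129 − 5·210 − 2·(-373) = -848
Comparing — Policy A: D=612, Policy B: D=-848. Lowest is -848 (Policy B).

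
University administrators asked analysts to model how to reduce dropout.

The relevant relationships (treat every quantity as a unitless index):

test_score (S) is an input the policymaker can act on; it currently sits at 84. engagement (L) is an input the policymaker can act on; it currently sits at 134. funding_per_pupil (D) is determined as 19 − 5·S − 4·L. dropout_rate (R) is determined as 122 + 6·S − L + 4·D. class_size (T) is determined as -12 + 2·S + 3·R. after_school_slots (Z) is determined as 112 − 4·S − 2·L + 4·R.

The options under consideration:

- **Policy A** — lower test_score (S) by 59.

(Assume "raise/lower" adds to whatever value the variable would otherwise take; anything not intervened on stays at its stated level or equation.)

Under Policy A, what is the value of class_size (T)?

Policy A (S − 59):
  S = 84 − 59 = 25
  L = 134
  D = 19 − 5·25 − 4·134 = -642
  R = 122 + 6·25 − 134 + 4·(-642) = -2430
  T = -12 + 2·25 + 3·(-2430) = -7252

-7252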